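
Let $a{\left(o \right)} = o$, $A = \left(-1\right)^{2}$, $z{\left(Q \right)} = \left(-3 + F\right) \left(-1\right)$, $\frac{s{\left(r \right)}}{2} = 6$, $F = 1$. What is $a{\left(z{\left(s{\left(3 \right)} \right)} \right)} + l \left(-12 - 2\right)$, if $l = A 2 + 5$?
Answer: $-96$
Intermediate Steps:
$s{\left(r \right)} = 12$ ($s{\left(r \right)} = 2 \cdot 6 = 12$)
$z{\left(Q \right)} = 2$ ($z{\left(Q \right)} = \left(-3 + 1\right) \left(-1\right) = \left(-2\right) \left(-1\right) = 2$)
$A = 1$
$l = 7$ ($l = 1 \cdot 2 + 5 = 2 + 5 = 7$)
$a{\left(z{\left(s{\left(3 \right)} \right)} \right)} + l \left(-12 - 2\right) = 2 + 7 \left(-12 - 2\right) = 2 + 7 \left(-14\right) = 2 - 98 = -96$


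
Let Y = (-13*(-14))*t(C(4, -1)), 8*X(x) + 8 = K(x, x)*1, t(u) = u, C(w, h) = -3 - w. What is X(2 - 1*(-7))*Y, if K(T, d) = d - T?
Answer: 1274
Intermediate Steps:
X(x) = -1 (X(x) = -1 + ((x - x)*1)/8 = -1 + (0*1)/8 = -1 + (⅛)*0 = -1 + 0 = -1)
Y = -1274 (Y = (-13*(-14))*(-3 - 1*4) = 182*(-3 - 4) = 182*(-7) = -1274)
X(2 - 1*(-7))*Y = -1*(-1274) = 1274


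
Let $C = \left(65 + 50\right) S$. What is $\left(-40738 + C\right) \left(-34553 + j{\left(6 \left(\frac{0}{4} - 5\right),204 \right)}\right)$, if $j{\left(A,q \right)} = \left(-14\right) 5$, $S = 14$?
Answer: $1354728744$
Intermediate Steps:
$C = 1610$ ($C = \left(65 + 50\right) 14 = 115 \cdot 14 = 1610$)
$j{\left(A,q \right)} = -70$
$\left(-40738 + C\right) \left(-34553 + j{\left(6 \left(\frac{0}{4} - 5\right),204 \right)}\right) = \left(-40738 + 1610\right) \left(-34553 - 70\right) = \left(-39128\right) \left(-34623\right) = 1354728744$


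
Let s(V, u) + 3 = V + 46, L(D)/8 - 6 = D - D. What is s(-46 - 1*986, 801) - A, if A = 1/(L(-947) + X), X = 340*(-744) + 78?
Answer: -250052825/252834 ≈ -989.00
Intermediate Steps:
L(D) = 48 (L(D) = 48 + 8*(D - D) = 48 + 8*0 = 48 + 0 = 48)
X = -252882 (X = -252960 + 78 = -252882)
s(V, u) = 43 + V (s(V, u) = -3 + (V + 46) = -3 + (46 + V) = 43 + V)
A = -1/252834 (A = 1/(48 - 252882) = 1/(-252834) = -1/252834 ≈ -3.9552e-6)
s(-46 - 1*986, 801) - A = (43 + (-46 - 1*986)) - 1*(-1/252834) = (43 + (-46 - 986)) + 1/252834 = (43 - 1032) + 1/252834 = -989 + 1/252834 = -250052825/252834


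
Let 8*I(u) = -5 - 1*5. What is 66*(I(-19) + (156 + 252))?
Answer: 53691/2 ≈ 26846.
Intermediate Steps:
I(u) = -5/4 (I(u) = (-5 - 1*5)/8 = (-5 - 5)/8 = (⅛)*(-10) = -5/4)
66*(I(-19) + (156 + 252)) = 66*(-5/4 + (156 + 252)) = 66*(-5/4 + 408) = 66*(1627/4) = 53691/2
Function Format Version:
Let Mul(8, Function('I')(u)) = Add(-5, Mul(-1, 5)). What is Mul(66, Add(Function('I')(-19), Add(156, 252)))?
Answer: Rational(53691, 2) ≈ 26846.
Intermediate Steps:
Function('I')(u) = Rational(-5, 4) (Function('I')(u) = Mul(Rational(1, 8), Add(-5, Mul(-1, 5))) = Mul(Rational(1, 8), Add(-5, -5)) = Mul(Rational(1, 8), -10) = Rational(-5, 4))
Mul(66, Add(Function('I')(-19), Add(156, 252))) = Mul(66, Add(Rational(-5, 4), Add(156, 252))) = Mul(66, Add(Rational(-5, 4), 408)) = Mul(66, Rational(1627, 4)) = Rational(53691, 2)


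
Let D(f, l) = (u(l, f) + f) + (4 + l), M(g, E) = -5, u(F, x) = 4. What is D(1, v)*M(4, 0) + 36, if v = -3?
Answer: 6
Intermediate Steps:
D(f, l) = 8 + f + l (D(f, l) = (4 + f) + (4 + l) = 8 + f + l)
D(1, v)*M(4, 0) + 36 = (8 + 1 - 3)*(-5) + 36 = 6*(-5) + 36 = -30 + 36 = 6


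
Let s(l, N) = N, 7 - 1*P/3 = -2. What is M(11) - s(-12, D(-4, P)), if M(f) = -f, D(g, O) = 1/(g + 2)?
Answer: -21/2 ≈ -10.500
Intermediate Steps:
P = 27 (P = 21 - 3*(-2) = 21 + 6 = 27)
D(g, O) = 1/(2 + g)
M(11) - s(-12, D(-4, P)) = -1*11 - 1/(2 - 4) = -11 - 1/(-2) = -11 - 1*(-½) = -11 + ½ = -21/2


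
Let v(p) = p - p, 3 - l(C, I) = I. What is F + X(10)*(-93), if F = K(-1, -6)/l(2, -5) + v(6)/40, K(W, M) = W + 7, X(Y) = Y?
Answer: -3717/4 ≈ -929.25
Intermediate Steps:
l(C, I) = 3 - I
v(p) = 0
K(W, M) = 7 + W
F = ¾ (F = (7 - 1)/(3 - 1*(-5)) + 0/40 = 6/(3 + 5) + 0*(1/40) = 6/8 + 0 = 6*(⅛) + 0 = ¾ + 0 = ¾ ≈ 0.75000)
F + X(10)*(-93) = ¾ + 10*(-93) = ¾ - 930 = -3717/4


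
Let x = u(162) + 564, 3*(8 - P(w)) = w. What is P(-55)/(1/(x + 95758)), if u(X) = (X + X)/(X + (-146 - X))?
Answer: 555476176/219 ≈ 2.5364e+6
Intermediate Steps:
P(w) = 8 - w/3
u(X) = -X/73 (u(X) = (2*X)/(-146) = (2*X)*(-1/146) = -X/73)
x = 41010/73 (x = -1/73*162 + 564 = -162/73 + 564 = 41010/73 ≈ 561.78)
P(-55)/(1/(x + 95758)) = (8 - 1/3*(-55))/(1/(41010/73 + 95758)) = (8 + 55/3)/(1/(7031344/73)) = 79/(3*(73/7031344)) = (79/3)*(7031344/73) = 555476176/219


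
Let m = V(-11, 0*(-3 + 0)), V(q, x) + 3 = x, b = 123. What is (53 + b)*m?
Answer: -528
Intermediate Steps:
V(q, x) = -3 + x
m = -3 (m = -3 + 0*(-3 + 0) = -3 + 0*(-3) = -3 + 0 = -3)
(53 + b)*m = (53 + 123)*(-3) = 176*(-3) = -528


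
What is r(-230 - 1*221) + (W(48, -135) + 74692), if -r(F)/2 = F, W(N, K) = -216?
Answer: 75378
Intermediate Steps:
r(F) = -2*F
r(-230 - 1*221) + (W(48, -135) + 74692) = -2*(-230 - 1*221) + (-216 + 74692) = -2*(-230 - 221) + 74476 = -2*(-451) + 74476 = 902 + 74476 = 75378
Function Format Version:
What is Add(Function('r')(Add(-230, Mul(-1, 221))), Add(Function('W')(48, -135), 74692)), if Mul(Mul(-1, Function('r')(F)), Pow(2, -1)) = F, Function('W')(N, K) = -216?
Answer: 75378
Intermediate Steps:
Function('r')(F) = Mul(-2, F)
Add(Function('r')(Add(-230, Mul(-1, 221))), Add(Function('W')(48, -135), 74692)) = Add(Mul(-2, Add(-230, Mul(-1, 221))), Add(-216, 74692)) = Add(Mul(-2, Add(-230, -221)), 74476) = Add(Mul(-2, -451), 74476) = Add(902, 74476) = 75378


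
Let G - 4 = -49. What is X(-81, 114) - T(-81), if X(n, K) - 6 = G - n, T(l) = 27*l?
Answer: 2229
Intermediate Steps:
G = -45 (G = 4 - 49 = -45)
X(n, K) = -39 - n (X(n, K) = 6 + (-45 - n) = -39 - n)
X(-81, 114) - T(-81) = (-39 - 1*(-81)) - 27*(-81) = (-39 + 81) - 1*(-2187) = 42 + 2187 = 2229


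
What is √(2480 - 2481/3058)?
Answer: √23183795822/3058 ≈ 49.791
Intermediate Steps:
√(2480 - 2481/3058) = √(7581359/3058) = √23183795822/3058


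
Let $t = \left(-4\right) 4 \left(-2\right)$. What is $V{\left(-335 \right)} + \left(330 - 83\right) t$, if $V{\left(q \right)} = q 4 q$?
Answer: $456804$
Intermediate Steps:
$t = 32$ ($t = \left(-16\right) \left(-2\right) = 32$)
$V{\left(q \right)} = 4 q^{2}$ ($V{\left(q \right)} = 4 q q = 4 q^{2}$)
$V{\left(-335 \right)} + \left(330 - 83\right) t = 4 \left(-335\right)^{2} + \left(330 - 83\right) 32 = 4 \cdot 112225 + 247 \cdot 32 = 448900 + 7904 = 456804$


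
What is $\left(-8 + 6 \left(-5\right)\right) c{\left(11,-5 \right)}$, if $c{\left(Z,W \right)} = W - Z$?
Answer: $608$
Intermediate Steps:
$\left(-8 + 6 \left(-5\right)\right) c{\left(11,-5 \right)} = \left(-8 + 6 \left(-5\right)\right) \left(-5 - 11\right) = \left(-8 - 30\right) \left(-5 - 11\right) = \left(-38\right) \left(-16\right) = 608$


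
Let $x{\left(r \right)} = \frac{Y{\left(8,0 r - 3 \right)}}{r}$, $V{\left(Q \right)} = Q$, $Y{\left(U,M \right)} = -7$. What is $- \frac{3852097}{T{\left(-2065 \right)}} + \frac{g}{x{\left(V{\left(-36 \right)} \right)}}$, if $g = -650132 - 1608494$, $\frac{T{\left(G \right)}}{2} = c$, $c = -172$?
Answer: $- \frac{27943859705}{2408} \approx -1.1605 \cdot 10^{7}$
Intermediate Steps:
$x{\left(r \right)} = - \frac{7}{r}$
$T{\left(G \right)} = -344$ ($T{\left(G \right)} = 2 \left(-172\right) = -344$)
$g = -2258626$
$- \frac{3852097}{T{\left(-2065 \right)}} + \frac{g}{x{\left(V{\left(-36 \right)} \right)}} = - \frac{3852097}{-344} - \frac{2258626}{\left(-7\right) \frac{1}{-36}} = \left(-3852097\right) \left(- \frac{1}{344}\right) - \frac{2258626}{\left(-7\right) \left(- \frac{1}{36}\right)} = \frac{3852097}{344} - \frac{2258626}{\frac{7}{36}} = \frac{3852097}{344} - \frac{81310536}{7} = - \frac{27943859705}{2408}$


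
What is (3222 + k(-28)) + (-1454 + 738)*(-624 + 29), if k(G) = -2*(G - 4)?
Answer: 429306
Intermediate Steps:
k(G) = 8 - 2*G (k(G) = -2*(-4 + G) = 8 - 2*G)
(3222 + k(-28)) + (-1454 + 738)*(-624 + 29) = (3222 + (8 - 2*(-28))) + (-1454 + 738)*(-624 + 29) = (3222 + (8 + 56)) - 716*(-595) = (3222 + 64) + 426020 = 3286 + 426020 = 429306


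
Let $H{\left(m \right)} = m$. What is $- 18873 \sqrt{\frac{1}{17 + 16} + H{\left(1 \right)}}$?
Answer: $- \frac{6291 \sqrt{1122}}{11} \approx -19157.0$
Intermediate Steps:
$- 18873 \sqrt{\frac{1}{17 + 16} + H{\left(1 \right)}} = - 18873 \sqrt{\frac{1}{17 + 16} + 1} = - 18873 \sqrt{\frac{1}{33} + 1} = - 18873 \sqrt{\frac{34}{33}} = - 18873 \frac{\sqrt{1122}}{33} = - \frac{6291 \sqrt{1122}}{11}$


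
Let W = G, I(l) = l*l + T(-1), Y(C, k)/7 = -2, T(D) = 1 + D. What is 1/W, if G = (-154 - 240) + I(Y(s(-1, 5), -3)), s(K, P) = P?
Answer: -1/198 ≈ -0.0050505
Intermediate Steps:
Y(C, k) = -14 (Y(C, k) = 7*(-2) = -14)
I(l) = l**2 (I(l) = l*l + (1 - 1) = l**2 + 0 = l**2)
G = -198 (G = (-154 - 240) + (-14)**2 = -394 + 196 = -198)
W = -198
1/W = 1/(-198) = -1/198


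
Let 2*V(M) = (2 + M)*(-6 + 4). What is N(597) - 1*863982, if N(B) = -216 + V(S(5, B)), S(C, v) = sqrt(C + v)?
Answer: -864200 - sqrt(602) ≈ -8.6423e+5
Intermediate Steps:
V(M) = -2 - M (V(M) = ((2 + M)*(-6 + 4))/2 = ((2 + M)*(-2))/2 = (-4 - 2*M)/2 = -2 - M)
N(B) = -218 - sqrt(5 + B) (N(B) = -216 + (-2 - sqrt(5 + B)) = -218 - sqrt(5 + B))
N(597) - 1*863982 = (-218 - sqrt(5 + 597)) - 1*863982 = (-218 - sqrt(602)) - 863982 = -864200 - sqrt(602)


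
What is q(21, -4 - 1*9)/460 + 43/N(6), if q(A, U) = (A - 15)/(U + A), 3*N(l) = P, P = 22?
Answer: 118713/20240 ≈ 5.8653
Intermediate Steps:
N(l) = 22/3 (N(l) = (⅓)*22 = 22/3)
q(A, U) = (-15 + A)/(A + U)
q(21, -4 - 1*9)/460 + 43/N(6) = ((-15 + 21)/(21 + (-4 - 1*9)))/460 + 43/(22/3) = (6/(21 + (-4 - 9)))*(1/460) + 43*(3/22) = (6/(21 - 13))*(1/460) + 129/22 = (6/8)*(1/460) + 129/22 = ((⅛)*6)*(1/460) + 129/22 = (¾)*(1/460) + 129/22 = 3/1840 + 129/22 = 118713/20240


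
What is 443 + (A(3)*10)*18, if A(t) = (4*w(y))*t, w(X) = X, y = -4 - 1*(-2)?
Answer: -3877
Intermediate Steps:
y = -2 (y = -4 + 2 = -2)
A(t) = -8*t (A(t) = (4*(-2))*t = -8*t)
443 + (A(3)*10)*18 = 443 + (-8*3*10)*18 = 443 - 24*10*18 = 443 - 240*18 = 443 - 4320 = -3877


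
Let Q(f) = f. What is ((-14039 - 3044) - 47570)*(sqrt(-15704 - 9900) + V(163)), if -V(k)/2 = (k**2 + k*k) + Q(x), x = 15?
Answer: 6873001818 - 129306*I*sqrt(6401) ≈ 6.873e+9 - 1.0345e+7*I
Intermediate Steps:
V(k) = -30 - 4*k**2 (V(k) = -2*((k**2 + k*k) + 15) = -2*((k**2 + k**2) + 15) = -2*(2*k**2 + 15) = -2*(15 + 2*k**2) = -30 - 4*k**2)
((-14039 - 3044) - 47570)*(sqrt(-15704 - 9900) + V(163)) = ((-14039 - 3044) - 47570)*(sqrt(-15704 - 9900) + (-30 - 4*163**2)) = (-17083 - 47570)*(sqrt(-25604) + (-30 - 4*26569)) = -64653*(2*I*sqrt(6401) + (-30 - 106276)) = -64653*(2*I*sqrt(6401) - 106306) = -64653*(-106306 + 2*I*sqrt(6401)) = 6873001818 - 129306*I*sqrt(6401)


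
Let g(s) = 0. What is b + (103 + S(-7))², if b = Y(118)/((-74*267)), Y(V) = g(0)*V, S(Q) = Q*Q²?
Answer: 57600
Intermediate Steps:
S(Q) = Q³
Y(V) = 0 (Y(V) = 0*V = 0)
b = 0 (b = 0/((-74*267)) = 0/(-19758) = 0*(-1/19758) = 0)
b + (103 + S(-7))² = 0 + (103 + (-7)³)² = 0 + (103 - 343)² = 0 + (-240)² = 0 + 57600 = 57600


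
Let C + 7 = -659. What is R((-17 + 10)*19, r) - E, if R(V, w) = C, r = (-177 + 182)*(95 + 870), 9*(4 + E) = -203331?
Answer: 65791/3 ≈ 21930.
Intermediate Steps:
E = -67789/3 (E = -4 + (⅑)*(-203331) = -4 - 67777/3 = -67789/3 ≈ -22596.)
C = -666 (C = -7 - 659 = -666)
r = 4825 (r = 5*965 = 4825)
R(V, w) = -666
R((-17 + 10)*19, r) - E = -666 - 1*(-67789/3) = -666 + 67789/3 = 65791/3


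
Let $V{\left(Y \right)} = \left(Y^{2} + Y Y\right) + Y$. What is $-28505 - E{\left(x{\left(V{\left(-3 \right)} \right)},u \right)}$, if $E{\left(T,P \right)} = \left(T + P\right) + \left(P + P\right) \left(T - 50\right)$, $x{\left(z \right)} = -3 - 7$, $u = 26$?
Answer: $-25401$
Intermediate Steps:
$V{\left(Y \right)} = Y + 2 Y^{2}$ ($V{\left(Y \right)} = \left(Y^{2} + Y^{2}\right) + Y = 2 Y^{2} + Y = Y + 2 Y^{2}$)
$x{\left(z \right)} = -10$ ($x{\left(z \right)} = -3 - 7 = -10$)
$E{\left(T,P \right)} = P + T + 2 P \left(-50 + T\right)$ ($E{\left(T,P \right)} = \left(P + T\right) + 2 P \left(-50 + T\right) = P + T + 2 P \left(-50 + T\right)$)
$-28505 - E{\left(x{\left(V{\left(-3 \right)} \right)},u \right)} = -28505 - \left(-10 - 2574 + 2 \cdot 26 \left(-10\right)\right) = -28505 - \left(-10 - 2574 - 520\right) = -28505 - -3104 = -28505 + 3104 = -25401$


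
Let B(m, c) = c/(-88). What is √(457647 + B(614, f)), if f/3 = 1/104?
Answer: 9*√7394309923/1144 ≈ 676.50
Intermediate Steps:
f = 3/104 ≈ 0.028846
B(m, c) = -c/88 (B(m, c) = c*(-1/88) = -c/88)
√(457647 + B(614, f)) = √(457647 - 1/88*3/104) = √(457647 - 3/9152) = √(4188385341/9152) = 9*√7394309923/1144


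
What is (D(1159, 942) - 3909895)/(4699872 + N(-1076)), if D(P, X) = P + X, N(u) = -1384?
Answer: -1953897/2349244 ≈ -0.83171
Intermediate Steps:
(D(1159, 942) - 3909895)/(4699872 + N(-1076)) = ((1159 + 942) - 3909895)/(4699872 - 1384) = (2101 - 3909895)/4698488 = -3907794*1/4698488 = -1953897/2349244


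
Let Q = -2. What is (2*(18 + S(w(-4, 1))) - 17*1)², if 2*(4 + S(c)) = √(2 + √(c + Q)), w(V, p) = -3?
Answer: (11 + √(2 + I*√5))² ≈ 157.79 + 17.792*I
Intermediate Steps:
S(c) = -4 + √(2 + √(-2 + c))/2 (S(c) = -4 + √(2 + √(c - 2))/2 = -4 + √(2 + √(-2 + c))/2)
(2*(18 + S(w(-4, 1))) - 17*1)² = (2*(18 + (-4 + √(2 + √(-2 - 3))/2)) - 17*1)² = (2*(18 + (-4 + √(2 + √(-5))/2)) - 17)² = (2*(18 + (-4 + √(2 + I*√5)/2)) - 17)² = (2*(14 + √(2 + I*√5)/2) - 17)² = ((28 + √(2 + I*√5)) - 17)² = (11 + √(2 + I*√5))²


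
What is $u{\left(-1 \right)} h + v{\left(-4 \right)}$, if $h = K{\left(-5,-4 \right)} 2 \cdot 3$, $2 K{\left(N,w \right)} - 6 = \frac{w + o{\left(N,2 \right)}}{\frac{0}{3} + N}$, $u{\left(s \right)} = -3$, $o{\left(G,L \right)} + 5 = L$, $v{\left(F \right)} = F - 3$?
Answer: $- \frac{368}{5} \approx -73.6$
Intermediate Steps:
$v{\left(F \right)} = -3 + F$
$o{\left(G,L \right)} = -5 + L$
$K{\left(N,w \right)} = 3 + \frac{-3 + w}{2 N}$ ($K{\left(N,w \right)} = 3 + \frac{\left(w + \left(-5 + 2\right)\right) \frac{1}{\frac{0}{3} + N}}{2} = 3 + \frac{\left(w - 3\right) \frac{1}{0 \cdot \frac{1}{3} + N}}{2} = 3 + \frac{\left(-3 + w\right) \frac{1}{0 + N}}{2} = 3 + \frac{\left(-3 + w\right) \frac{1}{N}}{2} = 3 + \frac{\frac{1}{N} \left(-3 + w\right)}{2} = 3 + \frac{-3 + w}{2 N}$)
$h = \frac{111}{5}$ ($h = \frac{-3 - 4 + 6 \left(-5\right)}{2 \left(-5\right)} 2 \cdot 3 = \frac{1}{2} \left(- \frac{1}{5}\right) \left(-3 - 4 - 30\right) 2 \cdot 3 = \frac{1}{2} \left(- \frac{1}{5}\right) \left(-37\right) 2 \cdot 3 = \frac{37}{10} \cdot 2 \cdot 3 = \frac{37}{5} \cdot 3 = \frac{111}{5} \approx 22.2$)
$u{\left(-1 \right)} h + v{\left(-4 \right)} = \left(-3\right) \frac{111}{5} - 7 = - \frac{333}{5} - 7 = - \frac{368}{5}$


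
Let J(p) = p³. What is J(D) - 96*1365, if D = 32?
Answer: -98272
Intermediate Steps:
J(D) - 96*1365 = 32³ - 96*1365 = 32768 - 131040 = -98272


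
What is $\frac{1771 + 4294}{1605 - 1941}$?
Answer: $- \frac{6065}{336} \approx -18.051$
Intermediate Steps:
$\frac{1771 + 4294}{1605 - 1941} = \frac{6065}{-336} = 6065 \left(- \frac{1}{336}\right) = - \frac{6065}{336}$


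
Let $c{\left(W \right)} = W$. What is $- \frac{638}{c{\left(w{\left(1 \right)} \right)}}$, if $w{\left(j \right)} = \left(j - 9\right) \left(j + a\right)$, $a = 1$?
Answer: $\frac{319}{8} \approx 39.875$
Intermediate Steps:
$w{\left(j \right)} = \left(1 + j\right) \left(-9 + j\right)$ ($w{\left(j \right)} = \left(j - 9\right) \left(j + 1\right) = \left(-9 + j\right) \left(1 + j\right) = \left(1 + j\right) \left(-9 + j\right)$)
$- \frac{638}{c{\left(w{\left(1 \right)} \right)}} = - \frac{638}{-9 + 1^{2} - 8} = - \frac{638}{-9 + 1 - 8} = - \frac{638}{-16} = \left(-638\right) \left(- \frac{1}{16}\right) = \frac{319}{8}$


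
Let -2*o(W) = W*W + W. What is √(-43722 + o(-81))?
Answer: 3*I*√5218 ≈ 216.71*I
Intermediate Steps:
o(W) = -W/2 - W²/2 (o(W) = -(W*W + W)/2 = -(W² + W)/2 = -(W + W²)/2 = -W/2 - W²/2)
√(-43722 + o(-81)) = √(-43722 - ½*(-81)*(1 - 81)) = √(-43722 - ½*(-81)*(-80)) = √(-43722 - 3240) = √(-46962) = 3*I*√5218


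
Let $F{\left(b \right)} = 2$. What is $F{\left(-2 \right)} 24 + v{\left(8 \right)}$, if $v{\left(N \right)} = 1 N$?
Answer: $56$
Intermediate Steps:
$v{\left(N \right)} = N$
$F{\left(-2 \right)} 24 + v{\left(8 \right)} = 2 \cdot 24 + 8 = 48 + 8 = 56$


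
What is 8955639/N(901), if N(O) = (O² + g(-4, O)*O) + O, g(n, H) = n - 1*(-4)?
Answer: 814149/73882 ≈ 11.020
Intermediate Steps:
g(n, H) = 4 + n (g(n, H) = n + 4 = 4 + n)
N(O) = O + O² (N(O) = (O² + (4 - 4)*O) + O = (O² + 0*O) + O = (O² + 0) + O = O² + O = O + O²)
8955639/N(901) = 8955639/((901*(1 + 901))) = 8955639/((901*902)) = 8955639/812702 = 8955639*(1/812702) = 814149/73882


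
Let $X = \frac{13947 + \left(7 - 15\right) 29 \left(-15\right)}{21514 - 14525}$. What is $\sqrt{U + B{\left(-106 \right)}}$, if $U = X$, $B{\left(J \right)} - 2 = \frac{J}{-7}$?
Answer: $\frac{3 \sqrt{5222089943}}{48923} \approx 4.4313$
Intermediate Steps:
$B{\left(J \right)} = 2 - \frac{J}{7}$ ($B{\left(J \right)} = 2 + \frac{J}{-7} = 2 + J \left(- \frac{1}{7}\right) = 2 - \frac{J}{7}$)
$X = \frac{17427}{6989}$ ($X = \frac{13947 + \left(7 - 15\right) 29 \left(-15\right)}{6989} = \left(13947 + \left(-8\right) 29 \left(-15\right)\right) \frac{1}{6989} = \left(13947 - -3480\right) \frac{1}{6989} = \left(13947 + 3480\right) \frac{1}{6989} = 17427 \cdot \frac{1}{6989} = \frac{17427}{6989} \approx 2.4935$)
$U = \frac{17427}{6989} \approx 2.4935$
$\sqrt{U + B{\left(-106 \right)}} = \sqrt{\frac{17427}{6989} + \left(2 - - \frac{106}{7}\right)} = \sqrt{\frac{17427}{6989} + \left(2 + \frac{106}{7}\right)} = \sqrt{\frac{17427}{6989} + \frac{120}{7}} = \sqrt{\frac{960669}{48923}} = \frac{3 \sqrt{5222089943}}{48923}$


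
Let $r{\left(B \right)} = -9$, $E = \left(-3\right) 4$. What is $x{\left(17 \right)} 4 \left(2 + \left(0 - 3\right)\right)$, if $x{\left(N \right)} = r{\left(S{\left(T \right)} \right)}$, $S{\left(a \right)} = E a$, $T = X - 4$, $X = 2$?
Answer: $36$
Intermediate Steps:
$E = -12$
$T = -2$ ($T = 2 - 4 = -2$)
$S{\left(a \right)} = - 12 a$
$x{\left(N \right)} = -9$
$x{\left(17 \right)} 4 \left(2 + \left(0 - 3\right)\right) = - 9 \cdot 4 \left(2 + \left(0 - 3\right)\right) = - 9 \cdot 4 \left(2 - 3\right) = - 9 \cdot 4 \left(-1\right) = \left(-9\right) \left(-4\right) = 36$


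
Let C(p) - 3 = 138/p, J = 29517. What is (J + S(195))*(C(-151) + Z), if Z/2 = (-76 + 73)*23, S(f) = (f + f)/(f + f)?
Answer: -605797914/151 ≈ -4.0119e+6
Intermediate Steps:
S(f) = 1 (S(f) = (2*f)/((2*f)) = (2*f)*(1/(2*f)) = 1)
Z = -138 (Z = 2*((-76 + 73)*23) = 2*(-3*23) = 2*(-69) = -138)
C(p) = 3 + 138/p
(J + S(195))*(C(-151) + Z) = (29517 + 1)*((3 + 138/(-151)) - 138) = 29518*((3 + 138*(-1/151)) - 138) = 29518*((3 - 138/151) - 138) = 29518*(315/151 - 138) = 29518*(-20523/151) = -605797914/151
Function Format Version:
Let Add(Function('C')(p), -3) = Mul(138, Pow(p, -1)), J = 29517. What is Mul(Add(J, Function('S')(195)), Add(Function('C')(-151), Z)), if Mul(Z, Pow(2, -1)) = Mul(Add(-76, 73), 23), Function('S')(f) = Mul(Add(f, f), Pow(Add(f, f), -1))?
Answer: Rational(-605797914, 151) ≈ -4.0119e+6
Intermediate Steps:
Function('S')(f) = 1 (Function('S')(f) = Mul(Mul(2, f), Pow(Mul(2, f), -1)) = Mul(Mul(2, f), Mul(Rational(1, 2), Pow(f, -1))) = 1)
Z = -138 (Z = Mul(2, Mul(Add(-76, 73), 23)) = Mul(2, Mul(-3, 23)) = Mul(2, -69) = -138)
Function('C')(p) = Add(3, Mul(138, Pow(p, -1)))
Mul(Add(J, Function('S')(195)), Add(Function('C')(-151), Z)) = Mul(Add(29517, 1), Add(Add(3, Mul(138, Pow(-151, -1))), -138)) = Mul(29518, Add(Add(3, Mul(138, Rational(-1, 151))), -138)) = Mul(29518, Add(Add(3, Rational(-138, 151)), -138)) = Mul(29518, Add(Rational(315, 151), -138)) = Mul(29518, Rational(-20523, 151)) = Rational(-605797914, 151)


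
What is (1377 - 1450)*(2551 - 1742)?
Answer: -59057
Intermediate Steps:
(1377 - 1450)*(2551 - 1742) = -73*809 = -59057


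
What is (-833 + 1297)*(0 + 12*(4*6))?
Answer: 133632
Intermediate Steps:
(-833 + 1297)*(0 + 12*(4*6)) = 464*(0 + 12*24) = 464*(0 + 288) = 464*288 = 133632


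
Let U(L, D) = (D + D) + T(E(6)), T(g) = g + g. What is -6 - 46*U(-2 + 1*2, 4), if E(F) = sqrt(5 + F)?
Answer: -374 - 92*sqrt(11) ≈ -679.13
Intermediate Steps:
T(g) = 2*g
U(L, D) = 2*D + 2*sqrt(11) (U(L, D) = (D + D) + 2*sqrt(5 + 6) = 2*D + 2*sqrt(11))
-6 - 46*U(-2 + 1*2, 4) = -6 - 46*(2*4 + 2*sqrt(11)) = -6 - 46*(8 + 2*sqrt(11)) = -6 + (-368 - 92*sqrt(11)) = -374 - 92*sqrt(11)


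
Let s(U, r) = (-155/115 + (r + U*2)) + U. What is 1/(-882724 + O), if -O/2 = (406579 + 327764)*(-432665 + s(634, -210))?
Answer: 23/14558197490608 ≈ 1.5799e-12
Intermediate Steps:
s(U, r) = -31/23 + r + 3*U (s(U, r) = (-155*1/115 + (r + 2*U)) + U = (-31/23 + (r + 2*U)) + U = (-31/23 + r + 2*U) + U = -31/23 + r + 3*U)
O = 14558217793260/23 (O = -2*(406579 + 327764)*(-432665 + (-31/23 - 210 + 3*634)) = -1468686*(-432665 + (-31/23 - 210 + 1902)) = -1468686*(-432665 + 38885/23) = -1468686*(-9912410)/23 = -2*(-7279108896630/23) = 14558217793260/23 ≈ 6.3297e+11)
1/(-882724 + O) = 1/(-882724 + 14558217793260/23) = 1/(14558197490608/23) = 23/14558197490608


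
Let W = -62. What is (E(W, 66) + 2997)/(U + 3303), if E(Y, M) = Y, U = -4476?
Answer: -2935/1173 ≈ -2.5021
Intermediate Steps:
(E(W, 66) + 2997)/(U + 3303) = (-62 + 2997)/(-4476 + 3303) = 2935/(-1173) = 2935*(-1/1173) = -2935/1173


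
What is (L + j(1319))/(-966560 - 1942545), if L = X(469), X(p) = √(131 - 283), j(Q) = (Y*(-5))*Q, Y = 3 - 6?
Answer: -3957/581821 - 2*I*√38/2909105 ≈ -0.0068011 - 4.238e-6*I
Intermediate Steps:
Y = -3
j(Q) = 15*Q (j(Q) = (-3*(-5))*Q = 15*Q)
X(p) = 2*I*√38 (X(p) = √(-152) = 2*I*√38)
L = 2*I*√38 ≈ 12.329*I
(L + j(1319))/(-966560 - 1942545) = (2*I*√38 + 15*1319)/(-966560 - 1942545) = (2*I*√38 + 19785)/(-2909105) = (19785 + 2*I*√38)*(-1/2909105) = -3957/581821 - 2*I*√38/2909105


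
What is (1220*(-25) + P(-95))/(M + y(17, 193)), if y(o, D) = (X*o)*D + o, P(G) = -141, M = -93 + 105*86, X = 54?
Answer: -30641/186128 ≈ -0.16462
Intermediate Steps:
M = 8937 (M = -93 + 9030 = 8937)
y(o, D) = o + 54*D*o (y(o, D) = (54*o)*D + o = 54*D*o + o = o + 54*D*o)
(1220*(-25) + P(-95))/(M + y(17, 193)) = (1220*(-25) - 141)/(8937 + 17*(1 + 54*193)) = (-30500 - 141)/(8937 + 17*(1 + 10422)) = -30641/(8937 + 17*10423) = -30641/(8937 + 177191) = -30641/186128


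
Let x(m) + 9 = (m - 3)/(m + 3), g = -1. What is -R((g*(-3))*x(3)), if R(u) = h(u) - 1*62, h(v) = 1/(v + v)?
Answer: 3349/54 ≈ 62.018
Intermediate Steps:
x(m) = -9 + (-3 + m)/(3 + m) (x(m) = -9 + (m - 3)/(m + 3) = -9 + (-3 + m)/(3 + m))
h(v) = 1/(2*v)
R(u) = -62 + 1/(2*u) (R(u) = 1/(2*u) - 1*62 = 1/(2*u) - 62 = -62 + 1/(2*u))
-R((g*(-3))*x(3)) = -(-62 + 1/(2*(((-1*(-3))*(2*(-15 - 4*3)/(3 + 3)))))) = -(-62 + 1/(2*((3*(2*(-15 - 12)/6))))) = -(-62 + 1/(2*((3*(2*(⅙)*(-27)))))) = -(-62 + 1/(2*((3*(-9))))) = -(-62 + (½)/(-27)) = -(-62 + (½)*(-1/27)) = -(-62 - 1/54) = -1*(-3349/54) = 3349/54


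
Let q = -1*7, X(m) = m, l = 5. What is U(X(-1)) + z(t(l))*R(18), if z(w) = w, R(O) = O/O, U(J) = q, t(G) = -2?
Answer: -9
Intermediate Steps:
q = -7
U(J) = -7
R(O) = 1
U(X(-1)) + z(t(l))*R(18) = -7 - 2*1 = -7 - 2 = -9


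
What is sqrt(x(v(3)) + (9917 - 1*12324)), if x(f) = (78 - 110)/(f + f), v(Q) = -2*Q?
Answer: I*sqrt(21639)/3 ≈ 49.034*I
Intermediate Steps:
x(f) = -16/f (x(f) = -32*1/(2*f) = -16/f)
sqrt(x(v(3)) + (9917 - 1*12324)) = sqrt(-16/((-2*3)) + (9917 - 1*12324)) = sqrt(-16/(-6) + (9917 - 12324)) = sqrt(-16*(-1/6) - 2407) = sqrt(8/3 - 2407) = sqrt(-7213/3) = I*sqrt(21639)/3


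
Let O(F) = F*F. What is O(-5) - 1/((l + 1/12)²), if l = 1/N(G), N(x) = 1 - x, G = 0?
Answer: 4081/169 ≈ 24.148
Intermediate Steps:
l = 1 (l = 1/(1 - 1*0) = 1/(1 + 0) = 1/1 = 1)
O(F) = F²
O(-5) - 1/((l + 1/12)²) = (-5)² - 1/((1 + 1/12)²) = 25 - 1/((1 + 1/12)²) = 25 - 1/((13/12)²) = 25 - 1/169/144 = 25 - 1*144/169 = 25 - 144/169 = 4081/169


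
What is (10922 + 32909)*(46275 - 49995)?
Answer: -163051320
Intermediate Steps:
(10922 + 32909)*(46275 - 49995) = 43831*(-3720) = -163051320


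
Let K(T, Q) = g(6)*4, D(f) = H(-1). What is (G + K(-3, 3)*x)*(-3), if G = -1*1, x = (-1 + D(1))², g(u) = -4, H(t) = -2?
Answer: 435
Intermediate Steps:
D(f) = -2
K(T, Q) = -16 (K(T, Q) = -4*4 = -16)
x = 9 (x = (-1 - 2)² = (-3)² = 9)
G = -1
(G + K(-3, 3)*x)*(-3) = (-1 - 16*9)*(-3) = (-1 - 144)*(-3) = -145*(-3) = 435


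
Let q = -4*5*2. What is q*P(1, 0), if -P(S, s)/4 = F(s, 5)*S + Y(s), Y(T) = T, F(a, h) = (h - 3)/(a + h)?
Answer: 64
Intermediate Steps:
F(a, h) = (-3 + h)/(a + h)
P(S, s) = -4*s - 8*S/(5 + s) (P(S, s) = -4*(((-3 + 5)/(s + 5))*S + s) = -4*((2/(5 + s))*S + s) = -4*(2*S/(5 + s) + s) = -4*(s + 2*S/(5 + s)) = -4*s - 8*S/(5 + s))
q = -40 ≈ -40.000
q*P(1, 0) = -160*(-2*1 - 1*0*(5 + 0))/(5 + 0) = -160*(-2 - 1*0*5)/5 = -160*(-2 + 0)/5 = -160*(-2)/5 = -40*(-8/5) = 64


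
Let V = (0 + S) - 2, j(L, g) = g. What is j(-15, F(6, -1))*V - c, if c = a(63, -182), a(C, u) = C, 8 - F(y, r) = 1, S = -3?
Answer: -98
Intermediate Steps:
F(y, r) = 7 (F(y, r) = 8 - 1*1 = 8 - 1 = 7)
V = -5 (V = (0 - 3) - 2 = -3 - 2 = -5)
c = 63
j(-15, F(6, -1))*V - c = 7*(-5) - 1*63 = -35 - 63 = -98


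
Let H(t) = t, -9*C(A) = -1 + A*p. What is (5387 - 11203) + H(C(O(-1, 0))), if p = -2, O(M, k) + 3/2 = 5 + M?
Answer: -17446/3 ≈ -5815.3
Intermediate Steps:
O(M, k) = 7/2 + M (O(M, k) = -3/2 + (5 + M) = 7/2 + M)
C(A) = 1/9 + 2*A/9 (C(A) = -(-1 + A*(-2))/9 = -(-1 - 2*A)/9 = 1/9 + 2*A/9)
(5387 - 11203) + H(C(O(-1, 0))) = (5387 - 11203) + (1/9 + 2*(7/2 - 1)/9) = -5816 + (1/9 + (2/9)*(5/2)) = -5816 + (1/9 + 5/9) = -5816 + 2/3 = -17446/3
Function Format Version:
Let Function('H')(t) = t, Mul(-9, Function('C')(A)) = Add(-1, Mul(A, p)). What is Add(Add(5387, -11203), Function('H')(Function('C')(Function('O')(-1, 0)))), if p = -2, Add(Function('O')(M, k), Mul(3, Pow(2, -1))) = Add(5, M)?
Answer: Rational(-17446, 3) ≈ -5815.3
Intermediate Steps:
Function('O')(M, k) = Add(Rational(7, 2), M) (Function('O')(M, k) = Add(Rational(-3, 2), Add(5, M)) = Add(Rational(7, 2), M))
Function('C')(A) = Add(Rational(1, 9), Mul(Rational(2, 9), A)) (Function('C')(A) = Mul(Rational(-1, 9), Add(-1, Mul(A, -2))) = Mul(Rational(-1, 9), Add(-1, Mul(-2, A))) = Add(Rational(1, 9), Mul(Rational(2, 9), A)))
Add(Add(5387, -11203), Function('H')(Function('C')(Function('O')(-1, 0)))) = Add(Add(5387, -11203), Add(Rational(1, 9), Mul(Rational(2, 9), Add(Rational(7, 2), -1)))) = Add(-5816, Add(Rational(1, 9), Mul(Rational(2, 9), Rational(5, 2)))) = Add(-5816, Add(Rational(1, 9), Rational(5, 9))) = Add(-5816, Rational(2, 3)) = Rational(-17446, 3)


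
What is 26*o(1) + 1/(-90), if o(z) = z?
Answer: 2339/90 ≈ 25.989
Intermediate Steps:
26*o(1) + 1/(-90) = 26*1 + 1/(-90) = 26 - 1/90 = 2339/90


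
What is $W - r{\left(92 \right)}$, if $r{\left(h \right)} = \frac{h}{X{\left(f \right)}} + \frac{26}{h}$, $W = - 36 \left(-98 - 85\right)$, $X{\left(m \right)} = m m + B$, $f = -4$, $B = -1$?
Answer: $\frac{4541293}{690} \approx 6581.6$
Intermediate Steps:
$X{\left(m \right)} = -1 + m^{2}$ ($X{\left(m \right)} = m m - 1 = m^{2} - 1 = -1 + m^{2}$)
$W = 6588$ ($W = \left(-36\right) \left(-183\right) = 6588$)
$r{\left(h \right)} = \frac{26}{h} + \frac{h}{15}$ ($r{\left(h \right)} = \frac{h}{-1 + \left(-4\right)^{2}} + \frac{26}{h} = \frac{h}{-1 + 16} + \frac{26}{h} = \frac{h}{15} + \frac{26}{h} = \frac{26}{h} + \frac{h}{15}$)
$W - r{\left(92 \right)} = 6588 - \left(\frac{26}{92} + \frac{1}{15} \cdot 92\right) = 6588 - \left(26 \cdot \frac{1}{92} + \frac{92}{15}\right) = 6588 - \left(\frac{13}{46} + \frac{92}{15}\right) = 6588 - \frac{4427}{690} = \frac{4541293}{690}$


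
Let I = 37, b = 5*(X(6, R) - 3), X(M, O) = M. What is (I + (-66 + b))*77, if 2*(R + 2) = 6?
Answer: -1078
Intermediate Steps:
R = 1 (R = -2 + (½)*6 = -2 + 3 = 1)
b = 15 (b = 5*(6 - 3) = 5*3 = 15)
(I + (-66 + b))*77 = (37 + (-66 + 15))*77 = (37 - 51)*77 = -14*77 = -1078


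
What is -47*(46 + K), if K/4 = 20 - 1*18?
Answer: -2538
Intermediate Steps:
K = 8 (K = 4*(20 - 1*18) = 4*(20 - 18) = 4*2 = 8)
-47*(46 + K) = -47*(46 + 8) = -47*54 = -2538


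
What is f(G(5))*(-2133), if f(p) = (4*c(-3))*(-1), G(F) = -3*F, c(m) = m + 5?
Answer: 17064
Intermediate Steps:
c(m) = 5 + m
f(p) = -8 (f(p) = (4*(5 - 3))*(-1) = (4*2)*(-1) = 8*(-1) = -8)
f(G(5))*(-2133) = -8*(-2133) = 17064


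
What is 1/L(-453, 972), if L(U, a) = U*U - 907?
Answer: 1/204302 ≈ 4.8947e-6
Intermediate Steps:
L(U, a) = -907 + U² (L(U, a) = U² - 907 = -907 + U²)
1/L(-453, 972) = 1/(-907 + (-453)²) = 1/(-907 + 205209) = 1/204302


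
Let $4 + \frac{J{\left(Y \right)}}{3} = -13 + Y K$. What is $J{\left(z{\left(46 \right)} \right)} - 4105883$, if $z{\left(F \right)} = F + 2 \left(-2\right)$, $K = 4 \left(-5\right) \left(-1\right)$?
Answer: $-4103414$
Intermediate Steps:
$K = 20$ ($K = \left(-20\right) \left(-1\right) = 20$)
$z{\left(F \right)} = -4 + F$ ($z{\left(F \right)} = F - 4 = -4 + F$)
$J{\left(Y \right)} = -51 + 60 Y$ ($J{\left(Y \right)} = -12 + 3 \left(-13 + Y 20\right) = -12 + 3 \left(-13 + 20 Y\right) = -12 + \left(-39 + 60 Y\right) = -51 + 60 Y$)
$J{\left(z{\left(46 \right)} \right)} - 4105883 = \left(-51 + 60 \left(-4 + 46\right)\right) - 4105883 = \left(-51 + 60 \cdot 42\right) - 4105883 = \left(-51 + 2520\right) - 4105883 = 2469 - 4105883 = -4103414$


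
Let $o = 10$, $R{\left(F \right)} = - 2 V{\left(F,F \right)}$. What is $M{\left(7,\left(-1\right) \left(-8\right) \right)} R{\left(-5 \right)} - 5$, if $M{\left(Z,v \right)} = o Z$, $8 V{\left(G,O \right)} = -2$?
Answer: $30$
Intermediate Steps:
$V{\left(G,O \right)} = - \frac{1}{4}$ ($V{\left(G,O \right)} = \frac{1}{8} \left(-2\right) = - \frac{1}{4}$)
$R{\left(F \right)} = \frac{1}{2}$ ($R{\left(F \right)} = \left(-2\right) \left(- \frac{1}{4}\right) = \frac{1}{2}$)
$M{\left(Z,v \right)} = 10 Z$
$M{\left(7,\left(-1\right) \left(-8\right) \right)} R{\left(-5 \right)} - 5 = 10 \cdot 7 \cdot \frac{1}{2} - 5 = 70 \cdot \frac{1}{2} - 5 = 35 - 5 = 30$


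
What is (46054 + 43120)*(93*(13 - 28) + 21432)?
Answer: 1786779438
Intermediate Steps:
(46054 + 43120)*(93*(13 - 28) + 21432) = 89174*(93*(-15) + 21432) = 89174*(-1395 + 21432) = 89174*20037 = 1786779438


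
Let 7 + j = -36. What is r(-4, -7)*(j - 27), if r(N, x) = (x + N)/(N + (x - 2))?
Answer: -770/13 ≈ -59.231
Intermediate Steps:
j = -43 (j = -7 - 36 = -43)
r(N, x) = (N + x)/(-2 + N + x) (r(N, x) = (N + x)/(N + (-2 + x)) = (N + x)/(-2 + N + x))
r(-4, -7)*(j - 27) = ((-4 - 7)/(-2 - 4 - 7))*(-43 - 27) = (-11/(-13))*(-70) = -1/13*(-11)*(-70) = (11/13)*(-70) = -770/13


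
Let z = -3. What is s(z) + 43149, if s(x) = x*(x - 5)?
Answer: 43173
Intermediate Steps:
s(x) = x*(-5 + x)
s(z) + 43149 = -3*(-5 - 3) + 43149 = -3*(-8) + 43149 = 24 + 43149 = 43173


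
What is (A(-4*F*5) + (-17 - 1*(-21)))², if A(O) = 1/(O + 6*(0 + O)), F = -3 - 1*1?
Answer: 5022081/313600 ≈ 16.014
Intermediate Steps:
F = -4 (F = -3 - 1 = -4)
A(O) = 1/(7*O) (A(O) = 1/(O + 6*O) = 1/(7*O))
(A(-4*F*5) + (-17 - 1*(-21)))² = (1/(7*((-4*(-4)*5))) + (-17 - 1*(-21)))² = (1/(7*((16*5))) + (-17 + 21))² = ((⅐)/80 + 4)² = ((⅐)*(1/80) + 4)² = (1/560 + 4)² = (2241/560)² = 5022081/313600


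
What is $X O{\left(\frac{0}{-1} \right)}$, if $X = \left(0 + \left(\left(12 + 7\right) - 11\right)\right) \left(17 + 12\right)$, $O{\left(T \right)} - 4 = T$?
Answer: $928$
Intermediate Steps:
$O{\left(T \right)} = 4 + T$
$X = 232$ ($X = \left(0 + \left(19 - 11\right)\right) 29 = \left(0 + 8\right) 29 = 8 \cdot 29 = 232$)
$X O{\left(\frac{0}{-1} \right)} = 232 \left(4 + \frac{0}{-1}\right) = 232 \left(4 + 0 \left(-1\right)\right) = 232 \left(4 + 0\right) = 232 \cdot 4 = 928$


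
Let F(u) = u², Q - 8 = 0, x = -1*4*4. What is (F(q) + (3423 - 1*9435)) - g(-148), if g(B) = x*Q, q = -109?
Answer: 5997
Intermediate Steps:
x = -16 (x = -4*4 = -16)
Q = 8 (Q = 8 + 0 = 8)
g(B) = -128 (g(B) = -16*8 = -128)
(F(q) + (3423 - 1*9435)) - g(-148) = ((-109)² + (3423 - 1*9435)) - 1*(-128) = (11881 + (3423 - 9435)) + 128 = (11881 - 6012) + 128 = 5869 + 128 = 5997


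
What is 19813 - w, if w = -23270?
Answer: 43083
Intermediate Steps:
19813 - w = 19813 - 1*(-23270) = 19813 + 23270 = 43083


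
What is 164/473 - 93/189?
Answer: -4331/29799 ≈ -0.14534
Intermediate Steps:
164/473 - 93/189 = 164*(1/473) - 93*1/189 = 164/473 - 31/63 = -4331/29799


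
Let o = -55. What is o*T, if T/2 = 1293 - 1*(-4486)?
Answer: -635690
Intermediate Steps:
T = 11558 (T = 2*(1293 - 1*(-4486)) = 2*(1293 + 4486) = 2*5779 = 11558)
o*T = -55*11558 = -635690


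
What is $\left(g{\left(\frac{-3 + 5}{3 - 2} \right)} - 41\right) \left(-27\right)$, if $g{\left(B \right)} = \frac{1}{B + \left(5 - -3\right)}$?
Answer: $\frac{11043}{10} \approx 1104.3$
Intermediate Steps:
$g{\left(B \right)} = \frac{1}{8 + B}$ ($g{\left(B \right)} = \frac{1}{B + \left(5 + 3\right)} = \frac{1}{B + 8} = \frac{1}{8 + B}$)
$\left(g{\left(\frac{-3 + 5}{3 - 2} \right)} - 41\right) \left(-27\right) = \left(\frac{1}{8 + \frac{-3 + 5}{3 - 2}} - 41\right) \left(-27\right) = \left(\frac{1}{8 + \frac{2}{1}} - 41\right) \left(-27\right) = \left(\frac{1}{8 + 2 \cdot 1} - 41\right) \left(-27\right) = \left(\frac{1}{8 + 2} - 41\right) \left(-27\right) = \left(\frac{1}{10} - 41\right) \left(-27\right) = \left(- \frac{409}{10}\right) \left(-27\right) = \frac{11043}{10}$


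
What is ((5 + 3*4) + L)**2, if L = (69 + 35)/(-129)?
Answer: 4363921/16641 ≈ 262.24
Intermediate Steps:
L = -104/129 (L = 104*(-1/129) = -104/129 ≈ -0.80620)
((5 + 3*4) + L)**2 = ((5 + 3*4) - 104/129)**2 = ((5 + 12) - 104/129)**2 = (17 - 104/129)**2 = (2089/129)**2 = 4363921/16641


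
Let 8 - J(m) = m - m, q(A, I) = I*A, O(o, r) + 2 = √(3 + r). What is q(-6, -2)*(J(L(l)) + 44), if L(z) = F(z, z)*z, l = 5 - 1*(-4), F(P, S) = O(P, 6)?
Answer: 624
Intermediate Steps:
O(o, r) = -2 + √(3 + r)
q(A, I) = A*I
F(P, S) = 1 (F(P, S) = -2 + √(3 + 6) = -2 + √9 = -2 + 3 = 1)
l = 9 (l = 5 + 4 = 9)
L(z) = z (L(z) = 1*z = z)
J(m) = 8 (J(m) = 8 - (m - m) = 8 - 1*0 = 8 + 0 = 8)
q(-6, -2)*(J(L(l)) + 44) = (-6*(-2))*(8 + 44) = 12*52 = 624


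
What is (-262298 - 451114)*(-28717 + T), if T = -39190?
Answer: 48445668684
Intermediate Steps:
(-262298 - 451114)*(-28717 + T) = (-262298 - 451114)*(-28717 - 39190) = -713412*(-67907) = 48445668684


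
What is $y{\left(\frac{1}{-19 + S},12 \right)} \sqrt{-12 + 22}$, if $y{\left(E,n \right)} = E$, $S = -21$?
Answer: $- \frac{\sqrt{10}}{40} \approx -0.079057$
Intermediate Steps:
$y{\left(\frac{1}{-19 + S},12 \right)} \sqrt{-12 + 22} = \frac{\sqrt{-12 + 22}}{-19 - 21} = \frac{\sqrt{10}}{-40} = - \frac{\sqrt{10}}{40}$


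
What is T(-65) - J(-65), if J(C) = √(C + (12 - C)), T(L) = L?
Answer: -65 - 2*√3 ≈ -68.464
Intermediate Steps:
J(C) = 2*√3 (J(C) = √12 = 2*√3)
T(-65) - J(-65) = -65 - 2*√3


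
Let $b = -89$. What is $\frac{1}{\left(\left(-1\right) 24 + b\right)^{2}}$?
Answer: $\frac{1}{12769} \approx 7.8315 \cdot 10^{-5}$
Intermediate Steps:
$\frac{1}{\left(\left(-1\right) 24 + b\right)^{2}} = \frac{1}{\left(\left(-1\right) 24 - 89\right)^{2}} = \frac{1}{\left(-24 - 89\right)^{2}} = \frac{1}{\left(-113\right)^{2}} = \frac{1}{12769}$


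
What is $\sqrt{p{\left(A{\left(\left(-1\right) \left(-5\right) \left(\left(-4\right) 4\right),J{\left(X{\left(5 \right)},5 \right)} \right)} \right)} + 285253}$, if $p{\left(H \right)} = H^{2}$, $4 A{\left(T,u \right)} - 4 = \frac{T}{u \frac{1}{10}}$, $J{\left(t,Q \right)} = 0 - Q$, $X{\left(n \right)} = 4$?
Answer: $\sqrt{286934} \approx 535.66$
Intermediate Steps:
$J{\left(t,Q \right)} = - Q$
$A{\left(T,u \right)} = 1 + \frac{5 T}{2 u}$ ($A{\left(T,u \right)} = 1 + \frac{T \frac{1}{u \frac{1}{10}}}{4} = 1 + \frac{T \frac{1}{\frac{1}{10} u}}{4} = 1 + \frac{T \frac{10}{u}}{4} = 1 + \frac{10 T \frac{1}{u}}{4} = 1 + \frac{5 T}{2 u}$)
$\sqrt{p{\left(A{\left(\left(-1\right) \left(-5\right) \left(\left(-4\right) 4\right),J{\left(X{\left(5 \right)},5 \right)} \right)} \right)} + 285253} = \sqrt{\left(\frac{\left(-1\right) 5 + \frac{5 \left(-1\right) \left(-5\right) \left(\left(-4\right) 4\right)}{2}}{\left(-1\right) 5}\right)^{2} + 285253} = \sqrt{\left(\frac{-5 + \frac{5 \cdot 5 \left(-16\right)}{2}}{-5}\right)^{2} + 285253} = \sqrt{\left(- \frac{-5 + \frac{5}{2} \left(-80\right)}{5}\right)^{2} + 285253} = \sqrt{\left(- \frac{-5 - 200}{5}\right)^{2} + 285253} = \sqrt{\left(\left(- \frac{1}{5}\right) \left(-205\right)\right)^{2} + 285253} = \sqrt{41^{2} + 285253} = \sqrt{1681 + 285253} = \sqrt{286934}$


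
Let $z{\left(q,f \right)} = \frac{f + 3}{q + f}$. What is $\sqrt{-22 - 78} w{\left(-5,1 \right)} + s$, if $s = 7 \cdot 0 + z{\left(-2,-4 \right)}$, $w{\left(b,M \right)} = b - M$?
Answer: $\frac{1}{6} - 60 i \approx 0.16667 - 60.0 i$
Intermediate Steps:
$z{\left(q,f \right)} = \frac{3 + f}{f + q}$
$s = \frac{1}{6}$ ($s = 7 \cdot 0 + \frac{3 - 4}{-4 - 2} = 0 + \frac{1}{-6} \left(-1\right) = 0 - - \frac{1}{6} = 0 + \frac{1}{6} = \frac{1}{6} \approx 0.16667$)
$\sqrt{-22 - 78} w{\left(-5,1 \right)} + s = \sqrt{-22 - 78} \left(-5 - 1\right) + \frac{1}{6} = \sqrt{-100} \left(-5 - 1\right) + \frac{1}{6} = 10 i \left(-6\right) + \frac{1}{6} = - 60 i + \frac{1}{6} = \frac{1}{6} - 60 i$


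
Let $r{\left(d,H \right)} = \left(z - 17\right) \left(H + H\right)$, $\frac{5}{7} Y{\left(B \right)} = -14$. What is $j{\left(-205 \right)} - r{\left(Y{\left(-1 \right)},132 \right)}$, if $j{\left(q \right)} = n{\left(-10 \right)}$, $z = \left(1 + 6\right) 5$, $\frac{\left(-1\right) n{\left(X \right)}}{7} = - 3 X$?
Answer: $-4962$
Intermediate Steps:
$Y{\left(B \right)} = - \frac{98}{5}$ ($Y{\left(B \right)} = \frac{7}{5} \left(-14\right) = - \frac{98}{5}$)
$n{\left(X \right)} = 21 X$ ($n{\left(X \right)} = - 7 \left(- 3 X\right) = 21 X$)
$z = 35$ ($z = 7 \cdot 5 = 35$)
$r{\left(d,H \right)} = 36 H$ ($r{\left(d,H \right)} = \left(35 - 17\right) \left(H + H\right) = 18 \cdot 2 H = 36 H$)
$j{\left(q \right)} = -210$ ($j{\left(q \right)} = 21 \left(-10\right) = -210$)
$j{\left(-205 \right)} - r{\left(Y{\left(-1 \right)},132 \right)} = -210 - 36 \cdot 132 = -210 - 4752 = -4962$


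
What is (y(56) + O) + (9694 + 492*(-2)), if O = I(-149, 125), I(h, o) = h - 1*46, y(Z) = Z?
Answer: 8571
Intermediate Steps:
I(h, o) = -46 + h (I(h, o) = h - 46 = -46 + h)
O = -195 (O = -46 - 149 = -195)
(y(56) + O) + (9694 + 492*(-2)) = (56 - 195) + (9694 + 492*(-2)) = -139 + (9694 - 984) = -139 + 8710 = 8571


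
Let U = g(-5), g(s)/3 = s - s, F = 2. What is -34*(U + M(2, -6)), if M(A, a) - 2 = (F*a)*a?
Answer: -2516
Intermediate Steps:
g(s) = 0 (g(s) = 3*(s - s) = 3*0 = 0)
M(A, a) = 2 + 2*a² (M(A, a) = 2 + (2*a)*a = 2 + 2*a²)
U = 0
-34*(U + M(2, -6)) = -34*(0 + (2 + 2*(-6)²)) = -34*(0 + (2 + 2*36)) = -34*(0 + (2 + 72)) = -34*(0 + 74) = -34*74 = -2516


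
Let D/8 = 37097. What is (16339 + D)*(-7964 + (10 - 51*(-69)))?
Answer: -1388665025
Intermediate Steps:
D = 296776 (D = 8*37097 = 296776)
(16339 + D)*(-7964 + (10 - 51*(-69))) = (16339 + 296776)*(-7964 + (10 - 51*(-69))) = 313115*(-7964 + (10 + 3519)) = 313115*(-7964 + 3529) = 313115*(-4435) = -1388665025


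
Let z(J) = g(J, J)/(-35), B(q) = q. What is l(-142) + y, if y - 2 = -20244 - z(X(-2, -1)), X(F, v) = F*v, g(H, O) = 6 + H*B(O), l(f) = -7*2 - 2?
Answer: -141804/7 ≈ -20258.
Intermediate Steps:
l(f) = -16 (l(f) = -14 - 2 = -16)
g(H, O) = 6 + H*O
z(J) = -6/35 - J**2/35 (z(J) = (6 + J*J)/(-35) = (6 + J**2)*(-1/35) = -6/35 - J**2/35)
y = -141692/7 (y = 2 + (-20244 - (-6/35 - (-2*(-1))**2/35)) = 2 + (-20244 - (-6/35 - 1/35*2**2)) = 2 + (-20244 - (-6/35 - 1/35*4)) = 2 + (-20244 - (-6/35 - 4/35)) = 2 + (-20244 - 1*(-2/7)) = 2 + (-20244 + 2/7) = 2 - 141706/7 = -141692/7 ≈ -20242.)
l(-142) + y = -16 - 141692/7 = -141804/7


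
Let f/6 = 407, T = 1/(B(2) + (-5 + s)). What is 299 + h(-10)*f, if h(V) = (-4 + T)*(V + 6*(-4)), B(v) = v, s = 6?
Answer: 304735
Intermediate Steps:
T = ⅓ (T = 1/(2 + (-5 + 6)) = 1/(2 + 1) = 1/3 = ⅓ ≈ 0.33333)
f = 2442 (f = 6*407 = 2442)
h(V) = 88 - 11*V/3 (h(V) = (-4 + ⅓)*(V + 6*(-4)) = -11*(V - 24)/3 = -11*(-24 + V)/3 = 88 - 11*V/3)
299 + h(-10)*f = 299 + (88 - 11/3*(-10))*2442 = 299 + (88 + 110/3)*2442 = 299 + (374/3)*2442 = 299 + 304436 = 304735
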